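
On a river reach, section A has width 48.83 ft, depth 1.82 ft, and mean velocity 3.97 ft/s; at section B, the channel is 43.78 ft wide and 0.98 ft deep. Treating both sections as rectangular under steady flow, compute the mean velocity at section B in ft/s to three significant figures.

Q = A₁V₁ = (48.83×1.82) × 3.97 = 352.8 ft³/s
A₂ = 43.78 × 0.98 = 42.90 ft²
V₂ = Q/A₂ = 352.8/42.90 = 8.223 ft/s

8.22 ft/s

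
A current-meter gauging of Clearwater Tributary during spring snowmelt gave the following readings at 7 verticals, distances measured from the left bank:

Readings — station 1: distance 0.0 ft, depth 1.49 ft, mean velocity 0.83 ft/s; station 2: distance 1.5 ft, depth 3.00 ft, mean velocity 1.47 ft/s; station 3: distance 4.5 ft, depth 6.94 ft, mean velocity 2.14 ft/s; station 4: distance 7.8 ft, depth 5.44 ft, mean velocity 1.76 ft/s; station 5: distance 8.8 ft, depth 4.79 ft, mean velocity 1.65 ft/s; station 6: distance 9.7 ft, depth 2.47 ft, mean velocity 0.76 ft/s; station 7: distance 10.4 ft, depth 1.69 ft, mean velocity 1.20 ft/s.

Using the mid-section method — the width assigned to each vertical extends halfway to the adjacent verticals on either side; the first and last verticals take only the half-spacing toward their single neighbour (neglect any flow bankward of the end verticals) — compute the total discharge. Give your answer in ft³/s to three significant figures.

w_1 = (1.5 − 0.0)/2 = 0.75 ft; q_1 = 0.83 × 1.49 × 0.75 = 0.9275 ft³/s
w_2 = (4.5 − 0.0)/2 = 2.25 ft; q_2 = 1.47 × 3.00 × 2.25 = 9.923 ft³/s
w_3 = (7.8 − 1.5)/2 = 3.15 ft; q_3 = 2.14 × 6.94 × 3.15 = 46.78 ft³/s
w_4 = (8.8 − 4.5)/2 = 2.15 ft; q_4 = 1.76 × 5.44 × 2.15 = 20.58 ft³/s
w_5 = (9.7 − 7.8)/2 = 0.95 ft; q_5 = 1.65 × 4.79 × 0.95 = 7.508 ft³/s
w_6 = (10.4 − 8.8)/2 = 0.8 ft; q_6 = 0.76 × 2.47 × 0.8 = 1.502 ft³/s
w_7 = (10.4 − 9.7)/2 = 0.35 ft; q_7 = 1.20 × 1.69 × 0.35 = 0.7098 ft³/s
Q = Σ qᵢ = 87.94 ft³/s

87.9 ft³/s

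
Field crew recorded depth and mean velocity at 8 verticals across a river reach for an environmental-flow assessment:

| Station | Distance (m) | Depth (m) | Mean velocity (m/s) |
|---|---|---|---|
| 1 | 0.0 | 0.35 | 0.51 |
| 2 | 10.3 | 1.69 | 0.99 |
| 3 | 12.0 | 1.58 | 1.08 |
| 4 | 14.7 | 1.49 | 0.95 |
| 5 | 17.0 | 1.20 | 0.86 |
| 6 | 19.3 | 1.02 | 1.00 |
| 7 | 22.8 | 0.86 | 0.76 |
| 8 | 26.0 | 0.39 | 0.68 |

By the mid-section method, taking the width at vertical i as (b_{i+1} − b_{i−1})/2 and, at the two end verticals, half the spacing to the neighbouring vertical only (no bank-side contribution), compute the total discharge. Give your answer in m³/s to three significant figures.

26.2 m³/s

w_1 = (10.3 − 0.0)/2 = 5.15 m; q_1 = 0.51 × 0.35 × 5.15 = 0.9193 m³/s
w_2 = (12.0 − 0.0)/2 = 6 m; q_2 = 0.99 × 1.69 × 6 = 10.04 m³/s
w_3 = (14.7 − 10.3)/2 = 2.2 m; q_3 = 1.08 × 1.58 × 2.2 = 3.754 m³/s
w_4 = (17.0 − 12.0)/2 = 2.5 m; q_4 = 0.95 × 1.49 × 2.5 = 3.539 m³/s
w_5 = (19.3 − 14.7)/2 = 2.3 m; q_5 = 0.86 × 1.20 × 2.3 = 2.374 m³/s
w_6 = (22.8 − 17.0)/2 = 2.9 m; q_6 = 1.00 × 1.02 × 2.9 = 2.958 m³/s
w_7 = (26.0 − 19.3)/2 = 3.35 m; q_7 = 0.76 × 0.86 × 3.35 = 2.190 m³/s
w_8 = (26.0 − 22.8)/2 = 1.6 m; q_8 = 0.68 × 0.39 × 1.6 = 0.4243 m³/s
Q = Σ qᵢ = 26.20 m³/s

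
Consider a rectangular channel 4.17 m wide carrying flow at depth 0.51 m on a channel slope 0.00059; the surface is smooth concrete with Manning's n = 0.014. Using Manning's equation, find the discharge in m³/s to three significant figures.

2.04 m³/s

A = b·y = 4.17 × 0.51 = 2.127 m²
P = b + 2y = 4.17 + 2×0.51 = 5.190 m
R = A/P = 2.127/5.190 = 0.4098 m
Q = (1/n)·A·R^(2/3)·S^(1/2) = (1/0.014) × 2.127 × 0.4098^(2/3) × 0.00059^(1/2) = 2.036 m³/s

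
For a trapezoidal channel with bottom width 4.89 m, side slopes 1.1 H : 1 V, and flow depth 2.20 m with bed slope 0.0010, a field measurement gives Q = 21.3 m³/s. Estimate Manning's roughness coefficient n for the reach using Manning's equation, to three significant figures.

0.0300

A = (b + z·y)·y = (4.89 + 1.1×2.20)×2.20 = 16.08 m²
P = b + 2y√(1+z²) = 4.89 + 2×2.20×√(1+1.1²) = 11.43 m
R = A/P = 16.08/11.43 = 1.407 m
n = (1/Q)·A·R^(2/3)·S^(1/2) = (1/21.3) × 16.08 × 1.256 × 0.03162 = 0.02998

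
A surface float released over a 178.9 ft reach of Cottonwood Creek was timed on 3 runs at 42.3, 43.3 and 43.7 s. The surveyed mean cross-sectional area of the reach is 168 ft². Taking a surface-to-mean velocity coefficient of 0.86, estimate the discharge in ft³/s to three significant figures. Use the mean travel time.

600 ft³/s

t̄ = (42.3 + 43.3 + 43.7) / 3 = 43.1 s
v_surface = L / t̄ = 178.9 / 43.1 = 4.151 ft/s
v_mean = 0.86 × 4.151 = 3.570 ft/s
Q = A × v_mean = 168 × 3.570 = 599.7 ft³/s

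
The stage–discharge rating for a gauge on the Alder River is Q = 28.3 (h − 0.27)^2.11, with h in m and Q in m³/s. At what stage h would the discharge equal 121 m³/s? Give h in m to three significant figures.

h − h₀ = (Q/C)^(1/b) = (121/28.3)^(1/2.11) = 1.991 m
h = 0.27 + 1.991 = 2.261 m

2.26 m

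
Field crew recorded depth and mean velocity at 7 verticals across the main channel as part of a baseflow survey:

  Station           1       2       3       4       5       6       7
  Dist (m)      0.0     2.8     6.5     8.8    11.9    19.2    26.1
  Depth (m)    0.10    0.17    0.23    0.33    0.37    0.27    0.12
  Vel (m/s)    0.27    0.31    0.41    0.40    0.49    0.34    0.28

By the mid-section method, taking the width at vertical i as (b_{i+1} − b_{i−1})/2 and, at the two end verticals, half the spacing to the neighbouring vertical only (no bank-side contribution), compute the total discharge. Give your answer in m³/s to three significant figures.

w_1 = (2.8 − 0.0)/2 = 1.4 m; q_1 = 0.27 × 0.10 × 1.4 = 0.03780 m³/s
w_2 = (6.5 − 0.0)/2 = 3.25 m; q_2 = 0.31 × 0.17 × 3.25 = 0.1713 m³/s
w_3 = (8.8 − 2.8)/2 = 3 m; q_3 = 0.41 × 0.23 × 3 = 0.2829 m³/s
w_4 = (11.9 − 6.5)/2 = 2.7 m; q_4 = 0.40 × 0.33 × 2.7 = 0.3564 m³/s
w_5 = (19.2 − 8.8)/2 = 5.2 m; q_5 = 0.49 × 0.37 × 5.2 = 0.9428 m³/s
w_6 = (26.1 − 11.9)/2 = 7.1 m; q_6 = 0.34 × 0.27 × 7.1 = 0.6518 m³/s
w_7 = (26.1 − 19.2)/2 = 3.45 m; q_7 = 0.28 × 0.12 × 3.45 = 0.1159 m³/s
Q = Σ qᵢ = 2.559 m³/s

2.56 m³/s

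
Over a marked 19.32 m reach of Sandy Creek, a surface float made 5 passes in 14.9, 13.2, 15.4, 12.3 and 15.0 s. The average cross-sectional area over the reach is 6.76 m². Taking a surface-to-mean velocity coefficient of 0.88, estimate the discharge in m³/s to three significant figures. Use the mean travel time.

t̄ = (14.9 + 13.2 + 15.4 + 12.3 + 15.0) / 5 = 14.16 s
v_surface = L / t̄ = 19.32 / 14.16 = 1.364 m/s
v_mean = 0.88 × 1.364 = 1.201 m/s
Q = A × v_mean = 6.76 × 1.201 = 8.117 m³/s

8.12 m³/s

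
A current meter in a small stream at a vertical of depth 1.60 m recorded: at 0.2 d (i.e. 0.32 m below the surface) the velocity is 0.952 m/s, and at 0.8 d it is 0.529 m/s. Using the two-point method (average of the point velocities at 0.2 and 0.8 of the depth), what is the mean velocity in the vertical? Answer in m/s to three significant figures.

0.741 m/s

v̄ = (0.952 + 0.529) / 2 = 0.7405 m/s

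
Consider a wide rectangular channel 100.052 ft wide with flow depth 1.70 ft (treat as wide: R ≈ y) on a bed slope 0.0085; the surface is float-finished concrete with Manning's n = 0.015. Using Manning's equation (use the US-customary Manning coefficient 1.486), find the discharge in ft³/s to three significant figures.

2210 ft³/s

A = b·y = 100.052 × 1.70 = 170.1 ft²
Wide channel: R ≈ y = 1.70 ft
Q = (1.486/n)·A·R^(2/3)·S^(1/2) = (1.486/0.015) × 170.1 × 1.700^(2/3) × 0.0085^(1/2) = 2213 ft³/s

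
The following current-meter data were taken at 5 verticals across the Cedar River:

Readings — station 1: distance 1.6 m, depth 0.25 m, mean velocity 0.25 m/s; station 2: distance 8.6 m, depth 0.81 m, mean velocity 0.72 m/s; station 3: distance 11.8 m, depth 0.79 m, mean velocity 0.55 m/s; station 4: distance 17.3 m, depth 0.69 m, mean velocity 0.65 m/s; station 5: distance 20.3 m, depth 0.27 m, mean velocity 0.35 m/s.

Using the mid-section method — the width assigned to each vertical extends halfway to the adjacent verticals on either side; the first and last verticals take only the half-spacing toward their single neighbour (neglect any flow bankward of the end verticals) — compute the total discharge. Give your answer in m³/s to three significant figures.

w_1 = (8.6 − 1.6)/2 = 3.5 m; q_1 = 0.25 × 0.25 × 3.5 = 0.2188 m³/s
w_2 = (11.8 − 1.6)/2 = 5.1 m; q_2 = 0.72 × 0.81 × 5.1 = 2.974 m³/s
w_3 = (17.3 − 8.6)/2 = 4.35 m; q_3 = 0.55 × 0.79 × 4.35 = 1.890 m³/s
w_4 = (20.3 − 11.8)/2 = 4.25 m; q_4 = 0.65 × 0.69 × 4.25 = 1.906 m³/s
w_5 = (20.3 − 17.3)/2 = 1.5 m; q_5 = 0.35 × 0.27 × 1.5 = 0.1418 m³/s
Q = Σ qᵢ = 7.131 m³/s

7.13 m³/s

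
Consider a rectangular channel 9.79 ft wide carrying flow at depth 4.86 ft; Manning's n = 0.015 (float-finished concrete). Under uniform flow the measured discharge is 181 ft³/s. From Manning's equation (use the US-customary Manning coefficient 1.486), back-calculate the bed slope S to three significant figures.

A = b·y = 9.79 × 4.86 = 47.58 ft²
P = b + 2y = 9.79 + 2×4.86 = 19.51 ft
R = A/P = 47.58/19.51 = 2.439 ft
S = (Q·n / (1.486·A·R^(2/3)))² = (181×0.015 / (1.486×47.58×1.812))² = 0.0004492

0.000449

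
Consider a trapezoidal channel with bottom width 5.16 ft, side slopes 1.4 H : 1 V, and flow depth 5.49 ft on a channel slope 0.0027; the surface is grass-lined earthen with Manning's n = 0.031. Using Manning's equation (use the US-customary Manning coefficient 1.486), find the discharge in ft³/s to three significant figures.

A = (b + z·y)·y = (5.16 + 1.4×5.49)×5.49 = 70.52 ft²
P = b + 2y√(1+z²) = 5.16 + 2×5.49×√(1+1.4²) = 24.05 ft
R = A/P = 70.52/24.05 = 2.932 ft
Q = (1.486/n)·A·R^(2/3)·S^(1/2) = (1.486/0.031) × 70.52 × 2.932^(2/3) × 0.0027^(1/2) = 359.9 ft³/s

360 ft³/s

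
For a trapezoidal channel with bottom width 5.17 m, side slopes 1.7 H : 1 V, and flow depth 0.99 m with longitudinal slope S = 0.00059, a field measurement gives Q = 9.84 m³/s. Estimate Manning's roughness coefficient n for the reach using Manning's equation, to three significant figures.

0.0138

A = (b + z·y)·y = (5.17 + 1.7×0.99)×0.99 = 6.784 m²
P = b + 2y√(1+z²) = 5.17 + 2×0.99×√(1+1.7²) = 9.075 m
R = A/P = 6.784/9.075 = 0.7476 m
n = (1/Q)·A·R^(2/3)·S^(1/2) = (1/9.84) × 6.784 × 0.8237 × 0.02429 = 0.01379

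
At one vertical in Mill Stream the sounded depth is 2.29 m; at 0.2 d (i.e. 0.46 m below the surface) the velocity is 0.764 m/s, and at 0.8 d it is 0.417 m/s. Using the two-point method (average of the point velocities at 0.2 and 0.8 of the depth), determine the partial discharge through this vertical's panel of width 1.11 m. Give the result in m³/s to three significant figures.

v̄ = (0.764 + 0.417) / 2 = 0.5905 m/s
q = v̄ × d × w = 0.5905 × 2.29 × 1.11 = 1.501 m³/s

1.50 m³/s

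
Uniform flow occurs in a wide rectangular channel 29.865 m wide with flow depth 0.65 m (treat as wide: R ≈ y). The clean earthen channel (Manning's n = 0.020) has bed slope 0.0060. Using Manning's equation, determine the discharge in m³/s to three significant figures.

56.4 m³/s

A = b·y = 29.865 × 0.65 = 19.41 m²
Wide channel: R ≈ y = 0.65 m
Q = (1/n)·A·R^(2/3)·S^(1/2) = (1/0.020) × 19.41 × 0.6500^(2/3) × 0.0060^(1/2) = 56.42 m³/s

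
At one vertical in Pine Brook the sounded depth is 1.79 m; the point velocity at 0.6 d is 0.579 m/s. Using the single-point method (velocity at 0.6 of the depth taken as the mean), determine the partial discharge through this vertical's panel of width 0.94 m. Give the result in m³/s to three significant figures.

0.974 m³/s

v̄ = v₀.₆ = 0.579 m/s
q = v̄ × d × w = 0.5790 × 1.79 × 0.94 = 0.9742 m³/s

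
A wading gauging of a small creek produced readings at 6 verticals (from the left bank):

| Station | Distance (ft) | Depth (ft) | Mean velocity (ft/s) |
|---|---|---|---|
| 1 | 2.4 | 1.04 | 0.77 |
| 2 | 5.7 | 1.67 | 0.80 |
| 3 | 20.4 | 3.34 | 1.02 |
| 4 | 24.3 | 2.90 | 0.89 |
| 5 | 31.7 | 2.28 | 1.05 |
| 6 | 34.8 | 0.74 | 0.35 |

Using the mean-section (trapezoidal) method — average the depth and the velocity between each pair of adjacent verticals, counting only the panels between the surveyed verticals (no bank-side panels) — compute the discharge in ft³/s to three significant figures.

70.5 ft³/s

Panel 1-2: Δb = 3.3 ft, d̄ = (1.04+1.67)/2 = 1.355, v̄ = (0.77+0.80)/2 = 0.785 → q = 3.3×1.355×0.785 = 3.510 ft³/s
Panel 2-3: Δb = 14.7 ft, d̄ = (1.67+3.34)/2 = 2.505, v̄ = (0.80+1.02)/2 = 0.91 → q = 14.7×2.505×0.91 = 33.51 ft³/s
Panel 3-4: Δb = 3.9 ft, d̄ = (3.34+2.90)/2 = 3.12, v̄ = (1.02+0.89)/2 = 0.955 → q = 3.9×3.12×0.955 = 11.62 ft³/s
Panel 4-5: Δb = 7.4 ft, d̄ = (2.90+2.28)/2 = 2.59, v̄ = (0.89+1.05)/2 = 0.97 → q = 7.4×2.59×0.97 = 18.59 ft³/s
Panel 5-6: Δb = 3.1 ft, d̄ = (2.28+0.74)/2 = 1.51, v̄ = (1.05+0.35)/2 = 0.7 → q = 3.1×1.51×0.7 = 3.277 ft³/s
Q = Σ q = 70.51 ft³/s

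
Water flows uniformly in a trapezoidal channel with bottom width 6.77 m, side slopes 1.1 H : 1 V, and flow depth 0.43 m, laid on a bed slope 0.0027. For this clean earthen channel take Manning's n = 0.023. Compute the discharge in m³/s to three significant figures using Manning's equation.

A = (b + z·y)·y = (6.77 + 1.1×0.43)×0.43 = 3.114 m²
P = b + 2y√(1+z²) = 6.77 + 2×0.43×√(1+1.1²) = 8.048 m
R = A/P = 3.114/8.048 = 0.3870 m
Q = (1/n)·A·R^(2/3)·S^(1/2) = (1/0.023) × 3.114 × 0.3870^(2/3) × 0.0027^(1/2) = 3.736 m³/s

3.74 m³/s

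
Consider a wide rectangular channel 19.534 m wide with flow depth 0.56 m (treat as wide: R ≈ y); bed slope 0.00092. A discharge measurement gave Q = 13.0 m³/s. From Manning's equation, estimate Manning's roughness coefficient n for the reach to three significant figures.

A = b·y = 19.534 × 0.56 = 10.94 m²
Wide channel: R ≈ y = 0.56 m
n = (1/Q)·A·R^(2/3)·S^(1/2) = (1/13.0) × 10.94 × 0.6794 × 0.03033 = 0.01734

0.0173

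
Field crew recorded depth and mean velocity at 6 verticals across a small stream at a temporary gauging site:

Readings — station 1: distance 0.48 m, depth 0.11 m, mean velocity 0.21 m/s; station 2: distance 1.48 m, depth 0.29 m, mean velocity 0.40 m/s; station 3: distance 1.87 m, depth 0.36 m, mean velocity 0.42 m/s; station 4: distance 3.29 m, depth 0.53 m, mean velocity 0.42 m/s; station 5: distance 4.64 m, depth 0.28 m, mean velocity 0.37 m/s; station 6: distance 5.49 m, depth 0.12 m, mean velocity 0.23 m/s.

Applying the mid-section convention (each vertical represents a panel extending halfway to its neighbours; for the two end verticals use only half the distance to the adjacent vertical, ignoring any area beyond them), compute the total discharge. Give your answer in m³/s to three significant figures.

w_1 = (1.48 − 0.48)/2 = 0.5 m; q_1 = 0.21 × 0.11 × 0.5 = 0.01155 m³/s
w_2 = (1.87 − 0.48)/2 = 0.695 m; q_2 = 0.40 × 0.29 × 0.695 = 0.08062 m³/s
w_3 = (3.29 − 1.48)/2 = 0.905 m; q_3 = 0.42 × 0.36 × 0.905 = 0.1368 m³/s
w_4 = (4.64 − 1.87)/2 = 1.385 m; q_4 = 0.42 × 0.53 × 1.385 = 0.3083 m³/s
w_5 = (5.49 − 3.29)/2 = 1.1 m; q_5 = 0.37 × 0.28 × 1.1 = 0.1140 m³/s
w_6 = (5.49 − 4.64)/2 = 0.425 m; q_6 = 0.23 × 0.12 × 0.425 = 0.01173 m³/s
Q = Σ qᵢ = 0.6630 m³/s

0.663 m³/s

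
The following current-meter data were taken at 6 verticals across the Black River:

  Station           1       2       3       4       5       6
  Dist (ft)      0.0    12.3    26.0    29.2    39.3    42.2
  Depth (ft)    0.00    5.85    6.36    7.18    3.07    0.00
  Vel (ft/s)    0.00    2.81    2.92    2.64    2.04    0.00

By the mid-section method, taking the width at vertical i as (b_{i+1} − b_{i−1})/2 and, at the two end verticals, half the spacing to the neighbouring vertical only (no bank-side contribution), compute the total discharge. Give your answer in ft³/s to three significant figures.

537 ft³/s

w_2 = (26.0 − 0.0)/2 = 13 ft; q_2 = 2.81 × 5.85 × 13 = 213.7 ft³/s
w_3 = (29.2 − 12.3)/2 = 8.45 ft; q_3 = 2.92 × 6.36 × 8.45 = 156.9 ft³/s
w_4 = (39.3 − 26.0)/2 = 6.65 ft; q_4 = 2.64 × 7.18 × 6.65 = 126.1 ft³/s
w_5 = (42.2 − 29.2)/2 = 6.5 ft; q_5 = 2.04 × 3.07 × 6.5 = 40.71 ft³/s
Stations 1, 6 contribute zero (depth or velocity is 0).
Q = Σ qᵢ = 537.4 ft³/s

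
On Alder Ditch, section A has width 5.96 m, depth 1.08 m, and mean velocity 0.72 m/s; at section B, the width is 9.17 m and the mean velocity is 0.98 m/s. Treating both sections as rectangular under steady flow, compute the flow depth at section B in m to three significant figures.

Q = A₁V₁ = (5.96×1.08) × 0.72 = 4.634 m³/s
d₂ = Q/(b₂ V₂) = 4.634/(9.17×0.98) = 0.5157 m

0.516 m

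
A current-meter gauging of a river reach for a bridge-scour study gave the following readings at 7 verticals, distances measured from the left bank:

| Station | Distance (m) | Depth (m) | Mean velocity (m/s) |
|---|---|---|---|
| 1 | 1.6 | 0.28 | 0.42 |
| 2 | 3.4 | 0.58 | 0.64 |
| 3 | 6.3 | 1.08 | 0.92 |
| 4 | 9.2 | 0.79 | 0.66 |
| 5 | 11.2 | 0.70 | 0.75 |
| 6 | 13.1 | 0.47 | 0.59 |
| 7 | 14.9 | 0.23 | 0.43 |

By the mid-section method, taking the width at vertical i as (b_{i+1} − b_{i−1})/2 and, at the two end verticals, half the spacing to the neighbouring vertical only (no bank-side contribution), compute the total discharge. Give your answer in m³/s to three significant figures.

6.76 m³/s

w_1 = (3.4 − 1.6)/2 = 0.9 m; q_1 = 0.42 × 0.28 × 0.9 = 0.1058 m³/s
w_2 = (6.3 − 1.6)/2 = 2.35 m; q_2 = 0.64 × 0.58 × 2.35 = 0.8723 m³/s
w_3 = (9.2 − 3.4)/2 = 2.9 m; q_3 = 0.92 × 1.08 × 2.9 = 2.881 m³/s
w_4 = (11.2 − 6.3)/2 = 2.45 m; q_4 = 0.66 × 0.79 × 2.45 = 1.277 m³/s
w_5 = (13.1 − 9.2)/2 = 1.95 m; q_5 = 0.75 × 0.70 × 1.95 = 1.024 m³/s
w_6 = (14.9 − 11.2)/2 = 1.85 m; q_6 = 0.59 × 0.47 × 1.85 = 0.5130 m³/s
w_7 = (14.9 − 13.1)/2 = 0.9 m; q_7 = 0.43 × 0.23 × 0.9 = 0.08901 m³/s
Q = Σ qᵢ = 6.763 m³/s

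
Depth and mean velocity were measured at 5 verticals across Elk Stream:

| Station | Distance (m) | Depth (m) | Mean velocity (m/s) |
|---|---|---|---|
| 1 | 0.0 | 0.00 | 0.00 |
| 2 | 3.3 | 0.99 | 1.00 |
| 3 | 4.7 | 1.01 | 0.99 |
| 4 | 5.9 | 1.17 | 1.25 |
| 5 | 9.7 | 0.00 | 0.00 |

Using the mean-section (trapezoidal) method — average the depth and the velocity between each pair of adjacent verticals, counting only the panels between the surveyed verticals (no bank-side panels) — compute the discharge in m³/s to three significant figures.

5.06 m³/s

Panel 1-2: Δb = 3.3 m, d̄ = (0.00+0.99)/2 = 0.495, v̄ = (0.00+1.00)/2 = 0.5 → q = 3.3×0.495×0.5 = 0.8168 m³/s
Panel 2-3: Δb = 1.4 m, d̄ = (0.99+1.01)/2 = 1, v̄ = (1.00+0.99)/2 = 0.995 → q = 1.4×1×0.995 = 1.393 m³/s
Panel 3-4: Δb = 1.2 m, d̄ = (1.01+1.17)/2 = 1.09, v̄ = (0.99+1.25)/2 = 1.12 → q = 1.2×1.09×1.12 = 1.465 m³/s
Panel 4-5: Δb = 3.8 m, d̄ = (1.17+0.00)/2 = 0.585, v̄ = (1.25+0.00)/2 = 0.625 → q = 3.8×0.585×0.625 = 1.389 m³/s
Q = Σ q = 5.064 m³/s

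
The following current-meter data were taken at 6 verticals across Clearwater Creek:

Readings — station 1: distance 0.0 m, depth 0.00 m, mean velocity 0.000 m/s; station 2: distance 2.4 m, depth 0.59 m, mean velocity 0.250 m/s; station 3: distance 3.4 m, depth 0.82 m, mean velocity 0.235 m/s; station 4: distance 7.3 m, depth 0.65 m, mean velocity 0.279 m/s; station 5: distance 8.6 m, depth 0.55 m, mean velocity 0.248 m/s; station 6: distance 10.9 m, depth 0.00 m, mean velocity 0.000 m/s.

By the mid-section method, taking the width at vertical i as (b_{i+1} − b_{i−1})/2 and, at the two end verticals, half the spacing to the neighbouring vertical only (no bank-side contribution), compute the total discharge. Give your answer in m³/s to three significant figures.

w_2 = (3.4 − 0.0)/2 = 1.7 m; q_2 = 0.250 × 0.59 × 1.7 = 0.2508 m³/s
w_3 = (7.3 − 2.4)/2 = 2.45 m; q_3 = 0.235 × 0.82 × 2.45 = 0.4721 m³/s
w_4 = (8.6 − 3.4)/2 = 2.6 m; q_4 = 0.279 × 0.65 × 2.6 = 0.4715 m³/s
w_5 = (10.9 − 7.3)/2 = 1.8 m; q_5 = 0.248 × 0.55 × 1.8 = 0.2455 m³/s
Stations 1, 6 contribute zero (depth or velocity is 0).
Q = Σ qᵢ = 1.440 m³/s

1.44 m³/s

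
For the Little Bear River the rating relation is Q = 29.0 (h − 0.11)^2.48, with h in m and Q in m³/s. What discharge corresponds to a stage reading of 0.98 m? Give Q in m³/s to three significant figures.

Q = 29.0 × (0.98 − 0.11)^2.48 = 29.0 × 0.87^2.48 = 20.53 m³/s

20.5 m³/s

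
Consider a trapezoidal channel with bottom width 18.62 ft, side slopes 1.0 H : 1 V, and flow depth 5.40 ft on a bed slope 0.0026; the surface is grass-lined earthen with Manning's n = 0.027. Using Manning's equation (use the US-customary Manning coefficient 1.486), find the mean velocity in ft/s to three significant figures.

A = (b + z·y)·y = (18.62 + 1.0×5.40)×5.40 = 129.7 ft²
P = b + 2y√(1+z²) = 18.62 + 2×5.40×√(1+1.0²) = 33.89 ft
R = A/P = 129.7/33.89 = 3.827 ft
Q = (1.486/n)·A·R^(2/3)·S^(1/2) = (1.486/0.027) × 129.7 × 3.827^(2/3) × 0.0026^(1/2) = 890.6 ft³/s
V = Q/A = 890.6/129.7 = 6.866 ft/s

6.87 ft/s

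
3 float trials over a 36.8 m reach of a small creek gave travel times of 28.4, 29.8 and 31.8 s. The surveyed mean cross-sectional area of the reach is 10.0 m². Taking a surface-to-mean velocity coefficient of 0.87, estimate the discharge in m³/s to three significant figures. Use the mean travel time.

10.7 m³/s

t̄ = (28.4 + 29.8 + 31.8) / 3 = 30 s
v_surface = L / t̄ = 36.8 / 30 = 1.227 m/s
v_mean = 0.87 × 1.227 = 1.067 m/s
Q = A × v_mean = 10.0 × 1.067 = 10.67 m³/s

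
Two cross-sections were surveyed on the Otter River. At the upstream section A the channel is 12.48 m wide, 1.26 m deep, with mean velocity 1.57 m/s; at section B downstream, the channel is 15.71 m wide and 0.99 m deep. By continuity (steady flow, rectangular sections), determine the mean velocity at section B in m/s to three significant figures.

Q = A₁V₁ = (12.48×1.26) × 1.57 = 24.69 m³/s
A₂ = 15.71 × 0.99 = 15.55 m²
V₂ = Q/A₂ = 24.69/15.55 = 1.587 m/s

1.59 m/s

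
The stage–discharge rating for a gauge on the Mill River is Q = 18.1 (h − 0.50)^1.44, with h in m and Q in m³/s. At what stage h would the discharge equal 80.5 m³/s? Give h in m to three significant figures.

h − h₀ = (Q/C)^(1/b) = (80.5/18.1)^(1/1.44) = 2.819 m
h = 0.50 + 2.819 = 3.319 m

3.32 m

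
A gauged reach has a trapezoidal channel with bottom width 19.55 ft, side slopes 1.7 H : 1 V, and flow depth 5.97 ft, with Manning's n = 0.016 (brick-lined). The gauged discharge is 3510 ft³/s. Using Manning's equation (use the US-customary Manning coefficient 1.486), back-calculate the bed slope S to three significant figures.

0.00689

A = (b + z·y)·y = (19.55 + 1.7×5.97)×5.97 = 177.3 ft²
P = b + 2y√(1+z²) = 19.55 + 2×5.97×√(1+1.7²) = 43.10 ft
R = A/P = 177.3/43.10 = 4.114 ft
S = (Q·n / (1.486·A·R^(2/3)))² = (3510×0.016 / (1.486×177.3×2.567))² = 0.006893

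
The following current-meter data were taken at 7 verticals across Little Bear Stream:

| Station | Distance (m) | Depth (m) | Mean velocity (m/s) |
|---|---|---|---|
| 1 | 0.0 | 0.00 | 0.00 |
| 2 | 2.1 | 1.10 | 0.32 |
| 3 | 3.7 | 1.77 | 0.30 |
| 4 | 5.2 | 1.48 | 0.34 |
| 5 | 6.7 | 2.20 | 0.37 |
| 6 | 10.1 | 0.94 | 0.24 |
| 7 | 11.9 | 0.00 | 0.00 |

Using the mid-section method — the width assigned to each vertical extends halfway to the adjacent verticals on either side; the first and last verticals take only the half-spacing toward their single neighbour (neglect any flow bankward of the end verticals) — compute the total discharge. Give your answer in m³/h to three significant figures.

17300 m³/h

w_2 = (3.7 − 0.0)/2 = 1.85 m; q_2 = 0.32 × 1.10 × 1.85 = 0.6512 m³/s
w_3 = (5.2 − 2.1)/2 = 1.55 m; q_3 = 0.30 × 1.77 × 1.55 = 0.8231 m³/s
w_4 = (6.7 − 3.7)/2 = 1.5 m; q_4 = 0.34 × 1.48 × 1.5 = 0.7548 m³/s
w_5 = (10.1 − 5.2)/2 = 2.45 m; q_5 = 0.37 × 2.20 × 2.45 = 1.994 m³/s
w_6 = (11.9 − 6.7)/2 = 2.6 m; q_6 = 0.24 × 0.94 × 2.6 = 0.5866 m³/s
Stations 1, 7 contribute zero (depth or velocity is 0).
Q = Σ qᵢ = 4.810 m³/s
= 4.810 × 3600 = 17320 m³/h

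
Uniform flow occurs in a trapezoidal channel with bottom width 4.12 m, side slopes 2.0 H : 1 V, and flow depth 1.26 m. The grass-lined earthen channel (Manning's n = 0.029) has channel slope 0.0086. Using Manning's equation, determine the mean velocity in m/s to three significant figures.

2.89 m/s

A = (b + z·y)·y = (4.12 + 2.0×1.26)×1.26 = 8.366 m²
P = b + 2y√(1+z²) = 4.12 + 2×1.26×√(1+2.0²) = 9.755 m
R = A/P = 8.366/9.755 = 0.8577 m
Q = (1/n)·A·R^(2/3)·S^(1/2) = (1/0.029) × 8.366 × 0.8577^(2/3) × 0.0086^(1/2) = 24.15 m³/s
V = Q/A = 24.15/8.366 = 2.887 m/s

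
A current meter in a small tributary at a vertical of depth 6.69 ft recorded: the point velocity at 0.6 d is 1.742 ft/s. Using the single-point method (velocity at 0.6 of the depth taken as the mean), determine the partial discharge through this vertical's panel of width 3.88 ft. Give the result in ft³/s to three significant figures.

v̄ = v₀.₆ = 1.742 ft/s
q = v̄ × d × w = 1.742 × 6.69 × 3.88 = 45.22 ft³/s

45.2 ft³/s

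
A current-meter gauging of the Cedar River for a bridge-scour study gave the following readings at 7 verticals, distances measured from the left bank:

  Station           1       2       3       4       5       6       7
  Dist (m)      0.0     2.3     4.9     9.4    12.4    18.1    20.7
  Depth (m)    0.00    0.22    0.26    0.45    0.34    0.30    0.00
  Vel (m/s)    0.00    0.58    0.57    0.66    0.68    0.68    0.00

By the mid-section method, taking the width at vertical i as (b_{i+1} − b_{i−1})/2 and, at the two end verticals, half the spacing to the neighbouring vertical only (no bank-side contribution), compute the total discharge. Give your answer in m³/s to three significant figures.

3.80 m³/s

w_2 = (4.9 − 0.0)/2 = 2.45 m; q_2 = 0.58 × 0.22 × 2.45 = 0.3126 m³/s
w_3 = (9.4 − 2.3)/2 = 3.55 m; q_3 = 0.57 × 0.26 × 3.55 = 0.5261 m³/s
w_4 = (12.4 − 4.9)/2 = 3.75 m; q_4 = 0.66 × 0.45 × 3.75 = 1.114 m³/s
w_5 = (18.1 − 9.4)/2 = 4.35 m; q_5 = 0.68 × 0.34 × 4.35 = 1.006 m³/s
w_6 = (20.7 − 12.4)/2 = 4.15 m; q_6 = 0.68 × 0.30 × 4.15 = 0.8466 m³/s
Stations 1, 7 contribute zero (depth or velocity is 0).
Q = Σ qᵢ = 3.805 m³/s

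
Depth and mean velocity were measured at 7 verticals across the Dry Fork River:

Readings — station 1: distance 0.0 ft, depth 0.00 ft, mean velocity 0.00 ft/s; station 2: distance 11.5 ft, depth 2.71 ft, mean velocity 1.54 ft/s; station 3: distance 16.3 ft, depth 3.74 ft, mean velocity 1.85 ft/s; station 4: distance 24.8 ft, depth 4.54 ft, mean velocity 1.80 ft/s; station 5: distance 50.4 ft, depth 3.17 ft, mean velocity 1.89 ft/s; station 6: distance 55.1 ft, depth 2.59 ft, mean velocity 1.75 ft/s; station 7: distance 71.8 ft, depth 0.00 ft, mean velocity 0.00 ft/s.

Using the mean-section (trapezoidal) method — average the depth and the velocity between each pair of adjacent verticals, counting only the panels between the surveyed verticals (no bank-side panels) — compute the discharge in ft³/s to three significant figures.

328 ft³/s

Panel 1-2: Δb = 11.5 ft, d̄ = (0.00+2.71)/2 = 1.355, v̄ = (0.00+1.54)/2 = 0.77 → q = 11.5×1.355×0.77 = 12.00 ft³/s
Panel 2-3: Δb = 4.8 ft, d̄ = (2.71+3.74)/2 = 3.225, v̄ = (1.54+1.85)/2 = 1.695 → q = 4.8×3.225×1.695 = 26.24 ft³/s
Panel 3-4: Δb = 8.5 ft, d̄ = (3.74+4.54)/2 = 4.14, v̄ = (1.85+1.80)/2 = 1.825 → q = 8.5×4.14×1.825 = 64.22 ft³/s
Panel 4-5: Δb = 25.6 ft, d̄ = (4.54+3.17)/2 = 3.855, v̄ = (1.80+1.89)/2 = 1.845 → q = 25.6×3.855×1.845 = 182.1 ft³/s
Panel 5-6: Δb = 4.7 ft, d̄ = (3.17+2.59)/2 = 2.88, v̄ = (1.89+1.75)/2 = 1.82 → q = 4.7×2.88×1.82 = 24.64 ft³/s
Panel 6-7: Δb = 16.7 ft, d̄ = (2.59+0.00)/2 = 1.295, v̄ = (1.75+0.00)/2 = 0.875 → q = 16.7×1.295×0.875 = 18.92 ft³/s
Q = Σ q = 328.1 ft³/s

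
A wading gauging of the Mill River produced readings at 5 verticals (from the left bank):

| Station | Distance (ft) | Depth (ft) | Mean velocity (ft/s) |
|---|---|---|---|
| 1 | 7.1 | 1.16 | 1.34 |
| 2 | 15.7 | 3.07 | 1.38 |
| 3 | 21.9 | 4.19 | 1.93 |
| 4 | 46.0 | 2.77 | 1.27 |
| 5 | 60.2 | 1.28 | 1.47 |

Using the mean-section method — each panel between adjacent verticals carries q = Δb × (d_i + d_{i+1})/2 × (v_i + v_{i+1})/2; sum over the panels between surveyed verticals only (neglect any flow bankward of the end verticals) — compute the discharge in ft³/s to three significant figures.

Panel 1-2: Δb = 8.6 ft, d̄ = (1.16+3.07)/2 = 2.115, v̄ = (1.34+1.38)/2 = 1.36 → q = 8.6×2.115×1.36 = 24.74 ft³/s
Panel 2-3: Δb = 6.2 ft, d̄ = (3.07+4.19)/2 = 3.63, v̄ = (1.38+1.93)/2 = 1.655 → q = 6.2×3.63×1.655 = 37.25 ft³/s
Panel 3-4: Δb = 24.1 ft, d̄ = (4.19+2.77)/2 = 3.48, v̄ = (1.93+1.27)/2 = 1.6 → q = 24.1×3.48×1.6 = 134.2 ft³/s
Panel 4-5: Δb = 14.2 ft, d̄ = (2.77+1.28)/2 = 2.025, v̄ = (1.27+1.47)/2 = 1.37 → q = 14.2×2.025×1.37 = 39.39 ft³/s
Q = Σ q = 235.6 ft³/s

236 ft³/s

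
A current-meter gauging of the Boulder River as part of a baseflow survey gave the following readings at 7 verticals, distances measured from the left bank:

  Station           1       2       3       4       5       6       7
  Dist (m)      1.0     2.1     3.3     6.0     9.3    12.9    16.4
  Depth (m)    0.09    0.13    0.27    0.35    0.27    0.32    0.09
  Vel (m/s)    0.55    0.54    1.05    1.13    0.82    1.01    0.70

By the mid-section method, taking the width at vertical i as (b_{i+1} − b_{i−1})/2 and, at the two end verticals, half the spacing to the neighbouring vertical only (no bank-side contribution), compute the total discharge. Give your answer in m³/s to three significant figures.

w_1 = (2.1 − 1.0)/2 = 0.55 m; q_1 = 0.55 × 0.09 × 0.55 = 0.02723 m³/s
w_2 = (3.3 − 1.0)/2 = 1.15 m; q_2 = 0.54 × 0.13 × 1.15 = 0.08073 m³/s
w_3 = (6.0 − 2.1)/2 = 1.95 m; q_3 = 1.05 × 0.27 × 1.95 = 0.5528 m³/s
w_4 = (9.3 − 3.3)/2 = 3 m; q_4 = 1.13 × 0.35 × 3 = 1.187 m³/s
w_5 = (12.9 − 6.0)/2 = 3.45 m; q_5 = 0.82 × 0.27 × 3.45 = 0.7638 m³/s
w_6 = (16.4 − 9.3)/2 = 3.55 m; q_6 = 1.01 × 0.32 × 3.55 = 1.147 m³/s
w_7 = (16.4 − 12.9)/2 = 1.75 m; q_7 = 0.70 × 0.09 × 1.75 = 0.1103 m³/s
Q = Σ qᵢ = 3.869 m³/s

3.87 m³/s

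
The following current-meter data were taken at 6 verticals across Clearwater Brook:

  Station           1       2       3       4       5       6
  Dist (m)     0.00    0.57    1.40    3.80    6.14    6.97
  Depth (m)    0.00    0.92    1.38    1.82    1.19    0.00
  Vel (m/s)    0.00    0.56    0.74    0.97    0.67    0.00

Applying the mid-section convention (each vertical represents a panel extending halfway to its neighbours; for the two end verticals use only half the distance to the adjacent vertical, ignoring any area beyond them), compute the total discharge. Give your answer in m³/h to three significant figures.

26800 m³/h

w_2 = (1.40 − 0.00)/2 = 0.7 m; q_2 = 0.56 × 0.92 × 0.7 = 0.3606 m³/s
w_3 = (3.80 − 0.57)/2 = 1.615 m; q_3 = 0.74 × 1.38 × 1.615 = 1.649 m³/s
w_4 = (6.14 − 1.40)/2 = 2.37 m; q_4 = 0.97 × 1.82 × 2.37 = 4.184 m³/s
w_5 = (6.97 − 3.80)/2 = 1.585 m; q_5 = 0.67 × 1.19 × 1.585 = 1.264 m³/s
Stations 1, 6 contribute zero (depth or velocity is 0).
Q = Σ qᵢ = 7.458 m³/s
= 7.458 × 3600 = 26850 m³/h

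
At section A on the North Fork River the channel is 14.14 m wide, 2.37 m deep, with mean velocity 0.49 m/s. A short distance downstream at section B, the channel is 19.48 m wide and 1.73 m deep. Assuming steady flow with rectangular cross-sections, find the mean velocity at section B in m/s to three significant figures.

Q = A₁V₁ = (14.14×2.37) × 0.49 = 16.42 m³/s
A₂ = 19.48 × 1.73 = 33.70 m²
V₂ = Q/A₂ = 16.42/33.70 = 0.4873 m/s

0.487 m/s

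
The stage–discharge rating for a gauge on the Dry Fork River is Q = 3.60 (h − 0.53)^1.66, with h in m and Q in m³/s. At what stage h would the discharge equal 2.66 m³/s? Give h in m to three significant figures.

h − h₀ = (Q/C)^(1/b) = (2.66/3.60)^(1/1.66) = 0.8334 m
h = 0.53 + 0.8334 = 1.363 m

1.36 m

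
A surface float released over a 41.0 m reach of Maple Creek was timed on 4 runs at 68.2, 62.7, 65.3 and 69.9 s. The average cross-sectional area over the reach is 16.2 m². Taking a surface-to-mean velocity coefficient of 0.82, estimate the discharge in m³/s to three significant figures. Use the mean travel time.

8.19 m³/s

t̄ = (68.2 + 62.7 + 65.3 + 69.9) / 4 = 66.525 s
v_surface = L / t̄ = 41.0 / 66.525 = 0.6163 m/s
v_mean = 0.82 × 0.6163 = 0.5054 m/s
Q = A × v_mean = 16.2 × 0.5054 = 8.187 m³/s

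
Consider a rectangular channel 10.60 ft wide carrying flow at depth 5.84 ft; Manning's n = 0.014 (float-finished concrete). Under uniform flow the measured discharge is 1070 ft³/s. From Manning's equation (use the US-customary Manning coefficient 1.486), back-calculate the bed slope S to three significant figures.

A = b·y = 10.60 × 5.84 = 61.90 ft²
P = b + 2y = 10.60 + 2×5.84 = 22.28 ft
R = A/P = 61.90/22.28 = 2.778 ft
S = (Q·n / (1.486·A·R^(2/3)))² = (1070×0.014 / (1.486×61.90×1.976))² = 0.006789

0.00679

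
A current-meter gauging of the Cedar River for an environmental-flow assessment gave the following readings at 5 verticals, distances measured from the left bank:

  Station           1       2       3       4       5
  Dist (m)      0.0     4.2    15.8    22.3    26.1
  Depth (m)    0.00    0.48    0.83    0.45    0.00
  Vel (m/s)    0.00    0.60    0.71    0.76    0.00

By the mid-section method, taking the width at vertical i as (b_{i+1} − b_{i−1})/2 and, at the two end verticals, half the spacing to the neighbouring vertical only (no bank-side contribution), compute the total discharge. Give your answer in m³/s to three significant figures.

w_2 = (15.8 − 0.0)/2 = 7.9 m; q_2 = 0.60 × 0.48 × 7.9 = 2.275 m³/s
w_3 = (22.3 − 4.2)/2 = 9.05 m; q_3 = 0.71 × 0.83 × 9.05 = 5.333 m³/s
w_4 = (26.1 − 15.8)/2 = 5.15 m; q_4 = 0.76 × 0.45 × 5.15 = 1.761 m³/s
Stations 1, 5 contribute zero (depth or velocity is 0).
Q = Σ qᵢ = 9.370 m³/s

9.37 m³/s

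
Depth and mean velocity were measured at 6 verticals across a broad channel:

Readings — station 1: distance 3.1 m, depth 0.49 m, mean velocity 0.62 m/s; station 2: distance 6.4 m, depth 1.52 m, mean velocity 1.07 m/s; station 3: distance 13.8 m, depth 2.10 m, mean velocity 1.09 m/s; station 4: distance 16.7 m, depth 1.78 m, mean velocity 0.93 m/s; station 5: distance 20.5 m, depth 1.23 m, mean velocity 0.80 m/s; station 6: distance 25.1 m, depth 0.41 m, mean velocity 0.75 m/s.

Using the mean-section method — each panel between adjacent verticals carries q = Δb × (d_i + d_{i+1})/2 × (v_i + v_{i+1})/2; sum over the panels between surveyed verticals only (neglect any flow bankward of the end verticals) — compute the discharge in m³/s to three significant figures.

Panel 1-2: Δb = 3.3 m, d̄ = (0.49+1.52)/2 = 1.005, v̄ = (0.62+1.07)/2 = 0.845 → q = 3.3×1.005×0.845 = 2.802 m³/s
Panel 2-3: Δb = 7.4 m, d̄ = (1.52+2.10)/2 = 1.81, v̄ = (1.07+1.09)/2 = 1.08 → q = 7.4×1.81×1.08 = 14.47 m³/s
Panel 3-4: Δb = 2.9 m, d̄ = (2.10+1.78)/2 = 1.94, v̄ = (1.09+0.93)/2 = 1.01 → q = 2.9×1.94×1.01 = 5.682 m³/s
Panel 4-5: Δb = 3.8 m, d̄ = (1.78+1.23)/2 = 1.505, v̄ = (0.93+0.80)/2 = 0.865 → q = 3.8×1.505×0.865 = 4.947 m³/s
Panel 5-6: Δb = 4.6 m, d̄ = (1.23+0.41)/2 = 0.82, v̄ = (0.80+0.75)/2 = 0.775 → q = 4.6×0.82×0.775 = 2.923 m³/s
Q = Σ q = 30.82 m³/s

30.8 m³/s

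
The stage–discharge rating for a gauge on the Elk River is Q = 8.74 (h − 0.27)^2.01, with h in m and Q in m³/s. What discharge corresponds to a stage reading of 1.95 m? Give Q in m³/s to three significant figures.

24.8 m³/s

Q = 8.74 × (1.95 − 0.27)^2.01 = 8.74 × 1.68^2.01 = 24.80 m³/s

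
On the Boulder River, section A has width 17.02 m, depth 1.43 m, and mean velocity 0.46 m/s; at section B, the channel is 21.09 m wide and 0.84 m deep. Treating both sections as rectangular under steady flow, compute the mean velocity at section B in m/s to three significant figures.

0.632 m/s

Q = A₁V₁ = (17.02×1.43) × 0.46 = 11.20 m³/s
A₂ = 21.09 × 0.84 = 17.72 m²
V₂ = Q/A₂ = 11.20/17.72 = 0.6320 m/s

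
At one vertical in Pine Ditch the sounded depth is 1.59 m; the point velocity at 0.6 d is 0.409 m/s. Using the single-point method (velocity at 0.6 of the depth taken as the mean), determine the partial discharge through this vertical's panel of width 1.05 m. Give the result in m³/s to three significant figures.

v̄ = v₀.₆ = 0.409 m/s
q = v̄ × d × w = 0.4090 × 1.59 × 1.05 = 0.6828 m³/s

0.683 m³/s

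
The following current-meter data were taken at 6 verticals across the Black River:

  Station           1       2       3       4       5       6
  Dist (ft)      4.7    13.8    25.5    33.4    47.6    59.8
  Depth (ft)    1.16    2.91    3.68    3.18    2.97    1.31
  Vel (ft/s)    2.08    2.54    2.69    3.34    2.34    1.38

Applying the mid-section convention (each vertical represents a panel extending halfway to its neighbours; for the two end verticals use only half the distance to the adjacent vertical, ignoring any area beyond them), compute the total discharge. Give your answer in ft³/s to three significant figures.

w_1 = (13.8 − 4.7)/2 = 4.55 ft; q_1 = 2.08 × 1.16 × 4.55 = 10.98 ft³/s
w_2 = (25.5 − 4.7)/2 = 10.4 ft; q_2 = 2.54 × 2.91 × 10.4 = 76.87 ft³/s
w_3 = (33.4 − 13.8)/2 = 9.8 ft; q_3 = 2.69 × 3.68 × 9.8 = 97.01 ft³/s
w_4 = (47.6 − 25.5)/2 = 11.05 ft; q_4 = 3.34 × 3.18 × 11.05 = 117.4 ft³/s
w_5 = (59.8 − 33.4)/2 = 13.2 ft; q_5 = 2.34 × 2.97 × 13.2 = 91.74 ft³/s
w_6 = (59.8 − 47.6)/2 = 6.1 ft; q_6 = 1.38 × 1.31 × 6.1 = 11.03 ft³/s
Q = Σ qᵢ = 405.0 ft³/s

405 ft³/s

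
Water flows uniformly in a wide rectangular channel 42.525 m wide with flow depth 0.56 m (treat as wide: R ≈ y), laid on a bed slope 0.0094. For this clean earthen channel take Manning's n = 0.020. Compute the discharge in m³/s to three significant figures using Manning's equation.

78.4 m³/s

A = b·y = 42.525 × 0.56 = 23.81 m²
Wide channel: R ≈ y = 0.56 m
Q = (1/n)·A·R^(2/3)·S^(1/2) = (1/0.020) × 23.81 × 0.5600^(2/3) × 0.0094^(1/2) = 78.43 m³/s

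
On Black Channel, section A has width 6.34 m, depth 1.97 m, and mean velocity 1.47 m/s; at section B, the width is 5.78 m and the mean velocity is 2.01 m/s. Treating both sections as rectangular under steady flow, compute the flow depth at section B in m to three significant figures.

1.58 m

Q = A₁V₁ = (6.34×1.97) × 1.47 = 18.36 m³/s
d₂ = Q/(b₂ V₂) = 18.36/(5.78×2.01) = 1.580 m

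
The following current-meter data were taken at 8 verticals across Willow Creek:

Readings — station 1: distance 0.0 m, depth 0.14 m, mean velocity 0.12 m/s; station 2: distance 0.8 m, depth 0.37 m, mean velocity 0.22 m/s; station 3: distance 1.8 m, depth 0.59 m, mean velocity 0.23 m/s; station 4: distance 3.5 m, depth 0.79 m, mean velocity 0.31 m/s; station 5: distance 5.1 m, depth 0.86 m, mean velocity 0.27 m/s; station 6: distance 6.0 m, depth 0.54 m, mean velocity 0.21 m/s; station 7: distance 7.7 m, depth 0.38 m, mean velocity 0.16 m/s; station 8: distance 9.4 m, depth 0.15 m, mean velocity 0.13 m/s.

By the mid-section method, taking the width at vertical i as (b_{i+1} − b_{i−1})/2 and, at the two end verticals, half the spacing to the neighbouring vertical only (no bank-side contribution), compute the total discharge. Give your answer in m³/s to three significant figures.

1.22 m³/s

w_1 = (0.8 − 0.0)/2 = 0.4 m; q_1 = 0.12 × 0.14 × 0.4 = 0.006720 m³/s
w_2 = (1.8 − 0.0)/2 = 0.9 m; q_2 = 0.22 × 0.37 × 0.9 = 0.07326 m³/s
w_3 = (3.5 − 0.8)/2 = 1.35 m; q_3 = 0.23 × 0.59 × 1.35 = 0.1832 m³/s
w_4 = (5.1 − 1.8)/2 = 1.65 m; q_4 = 0.31 × 0.79 × 1.65 = 0.4041 m³/s
w_5 = (6.0 − 3.5)/2 = 1.25 m; q_5 = 0.27 × 0.86 × 1.25 = 0.2903 m³/s
w_6 = (7.7 − 5.1)/2 = 1.3 m; q_6 = 0.21 × 0.54 × 1.3 = 0.1474 m³/s
w_7 = (9.4 − 6.0)/2 = 1.7 m; q_7 = 0.16 × 0.38 × 1.7 = 0.1034 m³/s
w_8 = (9.4 − 7.7)/2 = 0.85 m; q_8 = 0.13 × 0.15 × 0.85 = 0.01658 m³/s
Q = Σ qᵢ = 1.225 m³/s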